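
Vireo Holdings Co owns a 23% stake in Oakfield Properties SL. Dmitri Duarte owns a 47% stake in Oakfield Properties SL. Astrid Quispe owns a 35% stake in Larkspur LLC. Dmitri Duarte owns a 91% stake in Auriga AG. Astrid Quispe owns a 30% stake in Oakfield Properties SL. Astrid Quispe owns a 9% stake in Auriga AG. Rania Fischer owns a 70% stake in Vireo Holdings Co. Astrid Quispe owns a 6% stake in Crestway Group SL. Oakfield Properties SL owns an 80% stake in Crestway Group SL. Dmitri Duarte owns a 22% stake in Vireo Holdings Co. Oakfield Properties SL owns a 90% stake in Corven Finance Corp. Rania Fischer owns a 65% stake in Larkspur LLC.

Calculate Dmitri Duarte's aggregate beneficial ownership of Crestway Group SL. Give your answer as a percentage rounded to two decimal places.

41.65%

Dmitri reaches Crestway along 2 paths.
Via Oakfield: 47% × 80% = 37.6%.
Via Vireo → Oakfield: 22% × 23% × 80% = 4.048%.
Total: 37.6% + 4.048% = 41.648%.
Rounded: 41.65%.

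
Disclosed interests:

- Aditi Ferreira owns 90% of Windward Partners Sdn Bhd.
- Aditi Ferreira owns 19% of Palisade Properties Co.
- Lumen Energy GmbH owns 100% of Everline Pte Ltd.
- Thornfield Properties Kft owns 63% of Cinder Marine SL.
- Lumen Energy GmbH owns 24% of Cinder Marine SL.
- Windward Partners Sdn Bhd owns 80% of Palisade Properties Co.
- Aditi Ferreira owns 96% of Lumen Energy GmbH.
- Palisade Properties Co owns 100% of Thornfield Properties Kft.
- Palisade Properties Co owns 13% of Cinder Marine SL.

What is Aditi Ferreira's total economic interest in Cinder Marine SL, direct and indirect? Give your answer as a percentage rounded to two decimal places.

Aditi reaches Cinder along 5 paths.
Via Windward → Palisade → Thornfield: 90% × 80% × 100% × 63% = 45.36%.
Via Palisade → Thornfield: 19% × 100% × 63% = 11.97%.
Via Windward → Palisade: 90% × 80% × 13% = 9.36%.
Via Palisade: 19% × 13% = 2.47%.
Via Lumen: 96% × 24% = 23.04%.
Total: 45.36% + 11.97% + 9.36% + 2.47% + 23.04% = 92.2%.
Rounded: 92.20%.

92.20%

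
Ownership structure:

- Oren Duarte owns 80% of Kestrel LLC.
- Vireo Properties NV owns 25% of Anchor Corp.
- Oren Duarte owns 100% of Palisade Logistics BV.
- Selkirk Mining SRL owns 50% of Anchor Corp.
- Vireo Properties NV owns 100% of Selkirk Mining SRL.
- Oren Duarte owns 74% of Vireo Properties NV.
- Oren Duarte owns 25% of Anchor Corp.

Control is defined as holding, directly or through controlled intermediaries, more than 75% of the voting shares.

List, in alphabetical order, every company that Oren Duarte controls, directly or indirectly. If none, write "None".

Kestrel LLC, Palisade Logistics BV

Oren holds 100% of Palisade, so Oren controls Palisade.
Oren holds 80% of Kestrel, so Oren controls Kestrel.
No other company's threshold is met.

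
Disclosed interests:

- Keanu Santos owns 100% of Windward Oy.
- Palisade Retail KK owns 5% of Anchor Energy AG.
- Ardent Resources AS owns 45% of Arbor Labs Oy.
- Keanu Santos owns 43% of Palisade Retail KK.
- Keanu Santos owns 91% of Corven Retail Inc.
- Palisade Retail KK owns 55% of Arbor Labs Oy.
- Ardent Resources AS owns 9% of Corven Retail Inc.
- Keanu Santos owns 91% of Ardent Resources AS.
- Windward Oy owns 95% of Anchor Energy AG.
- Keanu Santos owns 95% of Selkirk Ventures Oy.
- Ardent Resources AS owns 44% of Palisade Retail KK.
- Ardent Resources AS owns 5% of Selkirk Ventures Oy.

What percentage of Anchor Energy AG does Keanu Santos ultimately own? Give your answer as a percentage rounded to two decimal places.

Keanu reaches Anchor along 3 paths.
Via Windward: 100% × 95% = 95%.
Via Ardent → Palisade: 91% × 44% × 5% = 2.002%.
Via Palisade: 43% × 5% = 2.15%.
Total: 95% + 2.002% + 2.15% = 99.152%.
Rounded: 99.15%.

99.15%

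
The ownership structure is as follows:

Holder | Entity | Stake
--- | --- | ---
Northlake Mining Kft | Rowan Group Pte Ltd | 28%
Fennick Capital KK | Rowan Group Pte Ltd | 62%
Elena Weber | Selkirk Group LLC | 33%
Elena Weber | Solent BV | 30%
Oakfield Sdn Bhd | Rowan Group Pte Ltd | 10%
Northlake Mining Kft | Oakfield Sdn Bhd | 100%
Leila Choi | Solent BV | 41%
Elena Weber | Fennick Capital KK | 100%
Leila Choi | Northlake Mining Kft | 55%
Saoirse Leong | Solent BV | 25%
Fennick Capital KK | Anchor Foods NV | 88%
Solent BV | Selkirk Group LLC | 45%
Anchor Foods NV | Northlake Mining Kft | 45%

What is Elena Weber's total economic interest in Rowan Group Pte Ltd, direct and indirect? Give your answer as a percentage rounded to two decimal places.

77.05%

Elena reaches Rowan along 3 paths.
Via Fennick → Anchor → Northlake: 100% × 88% × 45% × 28% = 11.088%.
Via Fennick → Anchor → Northlake → Oakfield: 100% × 88% × 45% × 100% × 10% = 3.96%.
Via Fennick: 100% × 62% = 62%.
Total: 11.088% + 3.96% + 62% = 77.048%.
Rounded: 77.05%.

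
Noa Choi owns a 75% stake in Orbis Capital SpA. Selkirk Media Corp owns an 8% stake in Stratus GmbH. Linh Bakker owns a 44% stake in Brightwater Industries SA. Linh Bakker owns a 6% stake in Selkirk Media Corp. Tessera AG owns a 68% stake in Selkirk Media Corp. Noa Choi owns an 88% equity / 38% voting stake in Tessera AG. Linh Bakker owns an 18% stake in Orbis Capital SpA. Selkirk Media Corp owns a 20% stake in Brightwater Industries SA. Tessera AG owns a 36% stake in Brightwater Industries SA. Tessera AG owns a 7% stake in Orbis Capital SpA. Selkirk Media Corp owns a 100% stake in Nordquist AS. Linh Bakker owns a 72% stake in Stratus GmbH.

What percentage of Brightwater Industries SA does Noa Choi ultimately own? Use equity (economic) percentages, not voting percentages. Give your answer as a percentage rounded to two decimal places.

43.65%

Noa reaches Brightwater along 2 paths.
Via Tessera: 88% × 36% = 31.68%.
Via Tessera → Selkirk: 88% × 68% × 20% = 11.968%.
Total: 31.68% + 11.968% = 43.648%.
Rounded: 43.65%.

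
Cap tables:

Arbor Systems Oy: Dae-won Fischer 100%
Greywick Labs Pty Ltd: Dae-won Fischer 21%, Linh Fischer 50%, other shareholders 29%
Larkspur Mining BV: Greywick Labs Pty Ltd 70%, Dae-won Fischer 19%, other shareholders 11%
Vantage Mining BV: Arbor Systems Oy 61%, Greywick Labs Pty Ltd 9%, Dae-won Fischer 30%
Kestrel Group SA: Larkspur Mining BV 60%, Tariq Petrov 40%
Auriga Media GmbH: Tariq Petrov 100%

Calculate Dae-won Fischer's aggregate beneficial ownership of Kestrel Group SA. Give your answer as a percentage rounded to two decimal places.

Dae-won reaches Kestrel along 2 paths.
Via Greywick → Larkspur: 21% × 70% × 60% = 8.82%.
Via Larkspur: 19% × 60% = 11.4%.
Total: 8.82% + 11.4% = 20.22%.

20.22%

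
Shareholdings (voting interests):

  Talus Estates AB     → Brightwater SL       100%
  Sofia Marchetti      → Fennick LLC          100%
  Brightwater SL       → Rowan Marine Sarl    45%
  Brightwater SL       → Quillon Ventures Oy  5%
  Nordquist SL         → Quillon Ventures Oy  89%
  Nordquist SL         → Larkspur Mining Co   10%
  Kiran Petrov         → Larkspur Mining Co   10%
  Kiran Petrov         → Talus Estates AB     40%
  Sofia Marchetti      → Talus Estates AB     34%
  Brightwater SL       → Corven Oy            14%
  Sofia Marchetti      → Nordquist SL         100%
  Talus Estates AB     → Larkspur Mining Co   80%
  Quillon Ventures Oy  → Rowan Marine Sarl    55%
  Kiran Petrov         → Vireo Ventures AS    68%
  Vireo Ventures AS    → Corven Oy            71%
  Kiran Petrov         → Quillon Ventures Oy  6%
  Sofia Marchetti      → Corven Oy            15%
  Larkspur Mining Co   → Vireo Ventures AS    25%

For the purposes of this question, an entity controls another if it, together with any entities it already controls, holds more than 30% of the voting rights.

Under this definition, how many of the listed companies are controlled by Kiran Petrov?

6

Kiran holds 40% of Talus, so Kiran controls Talus.
Talus holds 100% of Brightwater, so Kiran controls Brightwater.
Kiran and Talus together hold 10% + 80% = 90% of Larkspur, so Kiran controls Larkspur.
Kiran and Larkspur together hold 68% + 25% = 93% of Vireo, so Kiran controls Vireo.
Brightwater and Vireo together hold 14% + 71% = 85% of Corven, so Kiran controls Corven.
Brightwater holds 45% of Rowan, so Kiran controls Rowan.
No other company's threshold is met.
Kiran controls 6 companies.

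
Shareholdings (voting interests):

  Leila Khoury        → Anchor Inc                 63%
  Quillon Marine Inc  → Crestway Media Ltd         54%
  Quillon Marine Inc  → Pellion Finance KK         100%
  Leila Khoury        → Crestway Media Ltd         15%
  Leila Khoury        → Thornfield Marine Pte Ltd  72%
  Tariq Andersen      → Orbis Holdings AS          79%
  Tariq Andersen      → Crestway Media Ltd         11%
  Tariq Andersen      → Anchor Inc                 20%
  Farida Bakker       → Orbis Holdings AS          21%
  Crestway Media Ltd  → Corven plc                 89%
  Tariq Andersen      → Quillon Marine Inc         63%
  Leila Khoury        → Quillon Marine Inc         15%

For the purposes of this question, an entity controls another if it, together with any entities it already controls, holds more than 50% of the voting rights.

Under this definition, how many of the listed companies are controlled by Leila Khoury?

2

Leila holds 72% of Thornfield, so Leila controls Thornfield.
Leila holds 63% of Anchor, so Leila controls Anchor.
No other company's threshold is met.
Leila controls 2 companies.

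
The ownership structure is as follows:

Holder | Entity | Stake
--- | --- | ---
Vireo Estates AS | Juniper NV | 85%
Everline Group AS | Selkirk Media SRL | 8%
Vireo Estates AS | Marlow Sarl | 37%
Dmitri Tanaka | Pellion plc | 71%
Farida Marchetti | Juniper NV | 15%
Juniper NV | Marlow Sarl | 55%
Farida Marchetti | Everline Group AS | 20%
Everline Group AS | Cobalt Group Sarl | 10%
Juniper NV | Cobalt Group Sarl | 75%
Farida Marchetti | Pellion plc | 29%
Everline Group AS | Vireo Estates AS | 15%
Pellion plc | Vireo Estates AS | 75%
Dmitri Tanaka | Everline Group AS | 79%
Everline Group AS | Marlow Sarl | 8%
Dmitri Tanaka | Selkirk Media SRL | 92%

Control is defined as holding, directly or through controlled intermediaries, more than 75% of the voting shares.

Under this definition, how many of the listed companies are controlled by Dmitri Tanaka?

2

Dmitri holds 79% of Everline, so Dmitri controls Everline.
Dmitri and Everline together hold 92% + 8% = 100% of Selkirk, so Dmitri controls Selkirk.
No other company's threshold is met.
Dmitri controls 2 companies.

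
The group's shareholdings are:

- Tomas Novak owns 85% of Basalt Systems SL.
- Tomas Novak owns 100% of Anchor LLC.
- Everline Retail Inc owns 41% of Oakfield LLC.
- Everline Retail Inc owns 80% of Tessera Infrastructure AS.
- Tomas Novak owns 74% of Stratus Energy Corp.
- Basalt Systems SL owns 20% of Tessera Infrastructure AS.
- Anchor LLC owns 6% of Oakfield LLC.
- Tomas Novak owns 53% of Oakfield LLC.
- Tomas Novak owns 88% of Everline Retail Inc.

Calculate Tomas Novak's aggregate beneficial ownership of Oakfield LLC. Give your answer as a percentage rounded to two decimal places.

95.08%

Tomas reaches Oakfield along 3 paths.
Via Everline: 88% × 41% = 36.08%.
Via Anchor: 100% × 6% = 6%.
Direct stake: 53% = 53%.
Total: 36.08% + 6% + 53% = 95.08%.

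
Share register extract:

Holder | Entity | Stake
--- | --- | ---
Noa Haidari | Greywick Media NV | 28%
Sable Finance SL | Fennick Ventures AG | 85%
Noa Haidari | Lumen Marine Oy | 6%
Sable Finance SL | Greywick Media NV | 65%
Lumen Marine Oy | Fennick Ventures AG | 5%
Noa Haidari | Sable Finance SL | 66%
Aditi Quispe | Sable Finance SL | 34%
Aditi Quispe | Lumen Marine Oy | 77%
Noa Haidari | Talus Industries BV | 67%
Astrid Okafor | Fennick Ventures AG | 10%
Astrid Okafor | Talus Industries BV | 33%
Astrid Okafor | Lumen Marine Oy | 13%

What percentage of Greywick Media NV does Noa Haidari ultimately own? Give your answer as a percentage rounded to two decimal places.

Noa reaches Greywick along 2 paths.
Direct stake: 28% = 28%.
Via Sable: 66% × 65% = 42.9%.
Total: 28% + 42.9% = 70.9%.
Rounded: 70.90%.

70.90%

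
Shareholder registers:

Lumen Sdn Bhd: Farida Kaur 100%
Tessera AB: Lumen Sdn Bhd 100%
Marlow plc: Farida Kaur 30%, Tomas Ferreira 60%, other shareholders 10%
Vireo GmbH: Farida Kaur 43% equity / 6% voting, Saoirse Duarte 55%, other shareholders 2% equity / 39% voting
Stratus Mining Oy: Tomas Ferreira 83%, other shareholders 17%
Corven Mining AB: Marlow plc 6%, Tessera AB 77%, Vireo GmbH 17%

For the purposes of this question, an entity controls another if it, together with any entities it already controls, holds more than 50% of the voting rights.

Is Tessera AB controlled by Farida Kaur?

Yes

Farida holds 100% of Lumen, so Farida controls Lumen.
Lumen holds 100% of Tessera, so Farida controls Tessera.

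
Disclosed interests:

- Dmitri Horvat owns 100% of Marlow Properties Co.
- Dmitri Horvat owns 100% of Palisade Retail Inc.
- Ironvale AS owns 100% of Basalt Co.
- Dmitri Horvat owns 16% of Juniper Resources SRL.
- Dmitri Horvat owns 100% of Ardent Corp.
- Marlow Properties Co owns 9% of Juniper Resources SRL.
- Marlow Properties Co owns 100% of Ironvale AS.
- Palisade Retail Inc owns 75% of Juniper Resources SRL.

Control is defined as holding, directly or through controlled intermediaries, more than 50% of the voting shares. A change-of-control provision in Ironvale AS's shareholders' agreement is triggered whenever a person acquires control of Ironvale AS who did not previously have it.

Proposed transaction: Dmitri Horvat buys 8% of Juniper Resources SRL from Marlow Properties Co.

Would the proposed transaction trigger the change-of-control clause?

The purchase adds only to Dmitri's holdings (Marlow's stake shrinks), so Dmitri is the only person who could newly come to control Ironvale.
Dmitri holds 100% of Marlow, so Dmitri controls Marlow.
Marlow holds 100% of Ironvale, so Dmitri controls Ironvale.
So Dmitri already controls Ironvale before the transaction.
After the purchase, Dmitri's direct stake in Juniper rises to 16% + 8% = 24%, and Marlow's stake falls to 1%.
Dmitri controlled Ironvale already, so this is not a new person acquiring control; every other person's position is unchanged or reduced.
No new person acquires control, so the clause is not triggered.

No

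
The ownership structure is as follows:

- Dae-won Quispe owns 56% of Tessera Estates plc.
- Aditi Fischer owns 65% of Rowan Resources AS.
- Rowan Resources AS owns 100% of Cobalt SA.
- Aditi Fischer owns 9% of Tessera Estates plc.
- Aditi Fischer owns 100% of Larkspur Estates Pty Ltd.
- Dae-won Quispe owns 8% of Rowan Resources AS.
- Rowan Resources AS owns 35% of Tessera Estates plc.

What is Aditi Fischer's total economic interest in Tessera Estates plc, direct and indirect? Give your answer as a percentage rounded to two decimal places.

Aditi reaches Tessera along 2 paths.
Via Rowan: 65% × 35% = 22.75%.
Direct stake: 9% = 9%.
Total: 22.75% + 9% = 31.75%.

31.75%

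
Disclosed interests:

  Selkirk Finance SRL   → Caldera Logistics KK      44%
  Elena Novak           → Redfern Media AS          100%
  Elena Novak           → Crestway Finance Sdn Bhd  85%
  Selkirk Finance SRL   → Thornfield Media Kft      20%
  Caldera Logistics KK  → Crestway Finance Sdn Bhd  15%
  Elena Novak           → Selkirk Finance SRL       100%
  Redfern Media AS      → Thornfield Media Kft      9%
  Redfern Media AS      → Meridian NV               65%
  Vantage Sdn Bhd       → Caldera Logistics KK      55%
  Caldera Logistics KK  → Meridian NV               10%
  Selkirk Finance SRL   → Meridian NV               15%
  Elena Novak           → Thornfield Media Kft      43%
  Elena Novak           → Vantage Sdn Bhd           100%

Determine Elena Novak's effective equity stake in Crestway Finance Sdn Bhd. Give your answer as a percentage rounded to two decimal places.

Elena reaches Crestway along 3 paths.
Direct stake: 85% = 85%.
Via Selkirk → Caldera: 100% × 44% × 15% = 6.6%.
Via Vantage → Caldera: 100% × 55% × 15% = 8.25%.
Total: 85% + 6.6% + 8.25% = 99.85%.

99.85%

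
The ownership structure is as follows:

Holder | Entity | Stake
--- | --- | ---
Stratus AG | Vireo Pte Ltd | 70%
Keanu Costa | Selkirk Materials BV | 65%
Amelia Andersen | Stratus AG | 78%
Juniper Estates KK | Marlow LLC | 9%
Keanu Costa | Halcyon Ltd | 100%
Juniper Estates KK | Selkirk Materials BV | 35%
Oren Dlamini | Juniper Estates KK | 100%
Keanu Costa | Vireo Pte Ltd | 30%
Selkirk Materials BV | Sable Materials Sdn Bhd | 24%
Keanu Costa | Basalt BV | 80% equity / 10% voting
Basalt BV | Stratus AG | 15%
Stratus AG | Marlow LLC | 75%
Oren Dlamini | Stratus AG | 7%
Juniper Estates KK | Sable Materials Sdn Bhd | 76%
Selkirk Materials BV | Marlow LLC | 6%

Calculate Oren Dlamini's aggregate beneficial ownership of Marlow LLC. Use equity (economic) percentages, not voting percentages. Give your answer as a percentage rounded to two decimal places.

Oren reaches Marlow along 3 paths.
Via Juniper: 100% × 9% = 9%.
Via Juniper → Selkirk: 100% × 35% × 6% = 2.1%.
Via Stratus: 7% × 75% = 5.25%.
Total: 9% + 2.1% + 5.25% = 16.35%.

16.35%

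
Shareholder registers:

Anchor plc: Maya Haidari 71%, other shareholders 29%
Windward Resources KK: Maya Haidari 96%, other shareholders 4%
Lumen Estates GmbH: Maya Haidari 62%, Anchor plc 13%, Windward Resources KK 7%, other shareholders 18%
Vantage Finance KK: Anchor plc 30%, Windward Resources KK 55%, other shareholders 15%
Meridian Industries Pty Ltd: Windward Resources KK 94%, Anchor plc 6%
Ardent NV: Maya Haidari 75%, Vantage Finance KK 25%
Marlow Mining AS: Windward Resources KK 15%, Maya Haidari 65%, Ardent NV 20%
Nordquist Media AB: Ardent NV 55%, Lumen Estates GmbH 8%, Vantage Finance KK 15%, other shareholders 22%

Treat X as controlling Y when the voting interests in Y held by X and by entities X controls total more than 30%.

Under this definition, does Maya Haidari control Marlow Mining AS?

Maya holds 96% of Windward, so Maya controls Windward.
Maya holds 71% of Anchor, so Maya controls Anchor.
Anchor and Windward together hold 30% + 55% = 85% of Vantage, so Maya controls Vantage.
Maya and Vantage together hold 75% + 25% = 100% of Ardent, so Maya controls Ardent.
Windward and Maya and Ardent together hold 15% + 65% + 20% = 100% of Marlow, so Maya controls Marlow.

Yes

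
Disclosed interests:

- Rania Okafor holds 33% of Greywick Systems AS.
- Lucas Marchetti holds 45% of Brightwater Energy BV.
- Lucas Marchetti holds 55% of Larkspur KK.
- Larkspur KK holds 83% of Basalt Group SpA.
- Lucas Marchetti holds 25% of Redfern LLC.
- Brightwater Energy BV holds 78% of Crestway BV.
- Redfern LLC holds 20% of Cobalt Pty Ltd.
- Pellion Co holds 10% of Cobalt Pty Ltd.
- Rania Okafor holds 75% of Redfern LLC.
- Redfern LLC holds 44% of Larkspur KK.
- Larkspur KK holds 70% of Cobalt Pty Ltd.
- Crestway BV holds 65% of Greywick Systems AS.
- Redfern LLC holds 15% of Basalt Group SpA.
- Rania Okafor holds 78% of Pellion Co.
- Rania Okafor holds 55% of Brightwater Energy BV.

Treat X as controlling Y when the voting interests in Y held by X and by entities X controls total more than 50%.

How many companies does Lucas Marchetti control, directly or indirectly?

Lucas holds 55% of Larkspur, so Lucas controls Larkspur.
Larkspur holds 70% of Cobalt, so Lucas controls Cobalt.
Larkspur holds 83% of Basalt, so Lucas controls Basalt.
No other company's threshold is met.
Lucas controls 3 companies.

3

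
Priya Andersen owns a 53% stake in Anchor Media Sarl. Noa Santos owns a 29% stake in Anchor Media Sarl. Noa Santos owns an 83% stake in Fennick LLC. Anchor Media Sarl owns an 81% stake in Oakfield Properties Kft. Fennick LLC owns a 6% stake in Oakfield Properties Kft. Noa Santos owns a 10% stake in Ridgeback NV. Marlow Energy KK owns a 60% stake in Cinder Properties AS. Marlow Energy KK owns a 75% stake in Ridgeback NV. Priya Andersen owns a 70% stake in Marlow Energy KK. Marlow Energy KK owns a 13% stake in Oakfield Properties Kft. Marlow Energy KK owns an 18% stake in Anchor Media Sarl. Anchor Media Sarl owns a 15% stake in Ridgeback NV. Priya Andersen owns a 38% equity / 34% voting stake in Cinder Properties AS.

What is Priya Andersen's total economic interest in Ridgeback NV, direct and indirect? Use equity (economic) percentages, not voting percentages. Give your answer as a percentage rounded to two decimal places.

62.34%

Priya reaches Ridgeback along 3 paths.
Via Anchor: 53% × 15% = 7.95%.
Via Marlow → Anchor: 70% × 18% × 15% = 1.89%.
Via Marlow: 70% × 75% = 52.5%.
Total: 7.95% + 1.89% + 52.5% = 62.34%.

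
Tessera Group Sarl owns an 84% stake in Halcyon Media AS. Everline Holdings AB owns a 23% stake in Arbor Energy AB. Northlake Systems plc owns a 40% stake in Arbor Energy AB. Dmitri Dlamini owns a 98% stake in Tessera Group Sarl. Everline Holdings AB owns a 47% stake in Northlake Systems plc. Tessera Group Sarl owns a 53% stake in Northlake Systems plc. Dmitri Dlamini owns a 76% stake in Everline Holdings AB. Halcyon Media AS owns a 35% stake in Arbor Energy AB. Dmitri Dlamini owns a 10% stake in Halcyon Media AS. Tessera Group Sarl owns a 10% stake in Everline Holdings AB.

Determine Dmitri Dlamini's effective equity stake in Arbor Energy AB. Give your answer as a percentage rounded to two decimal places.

88.95%

Dmitri reaches Arbor along 7 paths.
Via Tessera → Everline: 98% × 10% × 23% = 2.254%.
Via Everline: 76% × 23% = 17.48%.
Via Halcyon: 10% × 35% = 3.5%.
Via Tessera → Halcyon: 98% × 84% × 35% = 28.812%.
Via Tessera → Northlake: 98% × 53% × 40% = 20.776%.
Via Tessera → Everline → Northlake: 98% × 10% × 47% × 40% = 1.8424%.
Via Everline → Northlake: 76% × 47% × 40% = 14.288%.
Total: 2.254% + 17.48% + 3.5% + 28.812% + 20.776% + 1.8424% + 14.288% = 88.9524%.
Rounded: 88.95%.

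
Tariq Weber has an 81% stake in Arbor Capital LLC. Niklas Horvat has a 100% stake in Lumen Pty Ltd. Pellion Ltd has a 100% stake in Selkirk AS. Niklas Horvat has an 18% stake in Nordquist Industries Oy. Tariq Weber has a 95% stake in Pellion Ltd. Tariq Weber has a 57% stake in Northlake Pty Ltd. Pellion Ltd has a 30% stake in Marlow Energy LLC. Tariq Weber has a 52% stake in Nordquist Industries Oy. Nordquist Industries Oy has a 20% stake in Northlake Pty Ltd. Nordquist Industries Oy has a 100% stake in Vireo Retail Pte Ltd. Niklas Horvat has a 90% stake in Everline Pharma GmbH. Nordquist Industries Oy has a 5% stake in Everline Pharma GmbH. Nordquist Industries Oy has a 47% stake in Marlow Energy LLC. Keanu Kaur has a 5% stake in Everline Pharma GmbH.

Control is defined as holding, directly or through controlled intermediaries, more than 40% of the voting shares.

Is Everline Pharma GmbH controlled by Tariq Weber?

Tariq holds 81% of Arbor, so Tariq controls Arbor.
Tariq holds 95% of Pellion, so Tariq controls Pellion.
Tariq holds 52% of Nordquist, so Tariq controls Nordquist.
Nordquist and Pellion together hold 47% + 30% = 77% of Marlow, so Tariq controls Marlow.
Nordquist and Tariq together hold 20% + 57% = 77% of Northlake, so Tariq controls Northlake.
Nordquist holds 100% of Vireo, so Tariq controls Vireo.
Pellion holds 100% of Selkirk, so Tariq controls Selkirk.
In Everline, Tariq's side holds only 5%, not > 40%.
So Tariq does not control Everline.

No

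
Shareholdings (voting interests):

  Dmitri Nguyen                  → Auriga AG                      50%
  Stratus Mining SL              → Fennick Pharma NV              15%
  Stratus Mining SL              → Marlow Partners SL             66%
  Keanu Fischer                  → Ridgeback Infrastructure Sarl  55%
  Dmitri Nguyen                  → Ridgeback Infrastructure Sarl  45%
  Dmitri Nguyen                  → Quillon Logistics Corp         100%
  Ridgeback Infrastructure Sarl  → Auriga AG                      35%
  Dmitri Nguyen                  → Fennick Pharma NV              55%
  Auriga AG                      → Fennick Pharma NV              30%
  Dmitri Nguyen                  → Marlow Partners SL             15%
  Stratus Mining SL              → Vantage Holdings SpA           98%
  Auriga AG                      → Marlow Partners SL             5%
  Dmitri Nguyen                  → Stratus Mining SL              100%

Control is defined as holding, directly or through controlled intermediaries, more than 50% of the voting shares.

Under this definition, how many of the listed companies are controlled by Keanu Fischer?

Keanu holds 55% of Ridgeback, so Keanu controls Ridgeback.
No other company's threshold is met.
Keanu controls 1 company.

1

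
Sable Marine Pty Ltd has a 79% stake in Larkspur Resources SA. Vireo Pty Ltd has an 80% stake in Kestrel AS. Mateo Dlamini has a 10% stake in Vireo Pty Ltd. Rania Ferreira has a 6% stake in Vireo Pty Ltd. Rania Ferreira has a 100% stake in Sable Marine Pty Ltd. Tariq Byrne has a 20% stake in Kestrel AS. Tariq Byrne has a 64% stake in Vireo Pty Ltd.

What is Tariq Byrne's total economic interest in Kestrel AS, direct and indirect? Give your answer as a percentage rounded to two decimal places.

71.20%

Tariq reaches Kestrel along 2 paths.
Via Vireo: 64% × 80% = 51.2%.
Direct stake: 20% = 20%.
Total: 51.2% + 20% = 71.2%.
Rounded: 71.20%.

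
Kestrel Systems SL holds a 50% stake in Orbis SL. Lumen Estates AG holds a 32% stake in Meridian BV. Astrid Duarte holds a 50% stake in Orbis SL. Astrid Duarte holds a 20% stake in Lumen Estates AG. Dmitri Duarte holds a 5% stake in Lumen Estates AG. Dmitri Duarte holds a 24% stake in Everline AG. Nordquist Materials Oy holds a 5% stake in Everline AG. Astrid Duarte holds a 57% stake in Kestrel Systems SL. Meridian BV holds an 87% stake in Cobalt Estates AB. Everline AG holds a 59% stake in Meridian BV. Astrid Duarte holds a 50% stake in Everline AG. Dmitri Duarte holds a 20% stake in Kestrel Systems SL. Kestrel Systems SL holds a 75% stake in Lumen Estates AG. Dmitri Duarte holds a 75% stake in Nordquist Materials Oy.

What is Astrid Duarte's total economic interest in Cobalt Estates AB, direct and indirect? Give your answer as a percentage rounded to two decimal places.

43.13%

Astrid reaches Cobalt along 3 paths.
Via Everline → Meridian: 50% × 59% × 87% = 25.665%.
Via Lumen → Meridian: 20% × 32% × 87% = 5.568%.
Via Kestrel → Lumen → Meridian: 57% × 75% × 32% × 87% = 11.9016%.
Total: 25.665% + 5.568% + 11.9016% = 43.1346%.
Rounded: 43.13%.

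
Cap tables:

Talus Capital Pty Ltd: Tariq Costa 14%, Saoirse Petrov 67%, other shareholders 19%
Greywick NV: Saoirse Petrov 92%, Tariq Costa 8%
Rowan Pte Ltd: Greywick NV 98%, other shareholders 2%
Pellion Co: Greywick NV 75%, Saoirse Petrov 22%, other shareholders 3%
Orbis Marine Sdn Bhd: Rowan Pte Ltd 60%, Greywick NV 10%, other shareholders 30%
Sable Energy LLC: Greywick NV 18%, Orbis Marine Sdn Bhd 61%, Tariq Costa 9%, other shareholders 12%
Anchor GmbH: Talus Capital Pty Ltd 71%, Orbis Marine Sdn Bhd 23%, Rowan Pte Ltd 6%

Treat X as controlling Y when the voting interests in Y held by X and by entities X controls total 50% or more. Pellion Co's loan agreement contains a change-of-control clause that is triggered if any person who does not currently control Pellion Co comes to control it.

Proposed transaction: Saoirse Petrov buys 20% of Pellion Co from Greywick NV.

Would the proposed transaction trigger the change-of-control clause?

The purchase adds only to Saoirse's holdings (Greywick's stake shrinks), so Saoirse is the only person who could newly come to control Pellion.
Saoirse holds 92% of Greywick, so Saoirse controls Greywick.
Greywick and Saoirse together hold 75% + 22% = 97% of Pellion, so Saoirse controls Pellion.
So Saoirse already controls Pellion before the transaction.
After the purchase, Saoirse's direct stake in Pellion rises to 22% + 20% = 42%, and Greywick's stake falls to 55%.
Saoirse controlled Pellion already, so this is not a new person acquiring control; every other person's position is unchanged or reduced.
No new person acquires control, so the clause is not triggered.

No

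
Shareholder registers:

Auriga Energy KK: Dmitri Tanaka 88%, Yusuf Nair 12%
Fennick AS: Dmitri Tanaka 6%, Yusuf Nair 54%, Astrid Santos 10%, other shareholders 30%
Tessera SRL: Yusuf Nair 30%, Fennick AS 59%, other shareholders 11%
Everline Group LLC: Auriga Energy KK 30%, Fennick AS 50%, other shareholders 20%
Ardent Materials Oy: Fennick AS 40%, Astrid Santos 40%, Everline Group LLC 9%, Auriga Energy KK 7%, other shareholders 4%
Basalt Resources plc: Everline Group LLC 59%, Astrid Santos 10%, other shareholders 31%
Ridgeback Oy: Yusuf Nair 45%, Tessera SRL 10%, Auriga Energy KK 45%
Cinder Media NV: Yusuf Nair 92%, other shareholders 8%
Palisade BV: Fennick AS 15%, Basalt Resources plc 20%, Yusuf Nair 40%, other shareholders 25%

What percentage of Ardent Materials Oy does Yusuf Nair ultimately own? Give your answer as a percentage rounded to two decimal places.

Yusuf reaches Ardent along 4 paths.
Via Fennick: 54% × 40% = 21.6%.
Via Auriga → Everline: 12% × 30% × 9% = 0.324%.
Via Fennick → Everline: 54% × 50% × 9% = 2.43%.
Via Auriga: 12% × 7% = 0.84%.
Total: 21.6% + 0.324% + 2.43% + 0.84% = 25.194%.
Rounded: 25.19%.

25.19%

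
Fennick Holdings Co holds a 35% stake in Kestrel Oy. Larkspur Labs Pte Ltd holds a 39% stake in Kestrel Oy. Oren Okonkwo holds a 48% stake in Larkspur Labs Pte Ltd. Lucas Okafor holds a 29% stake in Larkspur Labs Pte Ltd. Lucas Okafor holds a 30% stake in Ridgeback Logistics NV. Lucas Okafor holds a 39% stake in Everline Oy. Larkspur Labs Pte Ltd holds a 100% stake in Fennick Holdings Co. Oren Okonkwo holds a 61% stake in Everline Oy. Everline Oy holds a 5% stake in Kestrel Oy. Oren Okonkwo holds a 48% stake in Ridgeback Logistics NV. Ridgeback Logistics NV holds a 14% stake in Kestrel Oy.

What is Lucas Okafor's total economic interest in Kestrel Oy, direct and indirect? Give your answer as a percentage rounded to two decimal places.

27.61%

Lucas reaches Kestrel along 4 paths.
Via Ridgeback: 30% × 14% = 4.2%.
Via Larkspur → Fennick: 29% × 100% × 35% = 10.15%.
Via Larkspur: 29% × 39% = 11.31%.
Via Everline: 39% × 5% = 1.95%.
Total: 4.2% + 10.15% + 11.31% + 1.95% = 27.61%.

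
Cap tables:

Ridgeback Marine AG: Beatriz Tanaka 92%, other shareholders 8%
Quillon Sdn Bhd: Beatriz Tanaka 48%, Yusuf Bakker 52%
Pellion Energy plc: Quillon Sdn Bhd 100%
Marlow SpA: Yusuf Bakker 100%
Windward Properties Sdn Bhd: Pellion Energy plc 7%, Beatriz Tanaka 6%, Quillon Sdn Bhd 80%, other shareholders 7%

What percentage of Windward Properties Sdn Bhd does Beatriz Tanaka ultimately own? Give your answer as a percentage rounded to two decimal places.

47.76%

Beatriz reaches Windward along 3 paths.
Via Quillon → Pellion: 48% × 100% × 7% = 3.36%.
Direct stake: 6% = 6%.
Via Quillon: 48% × 80% = 38.4%.
Total: 3.36% + 6% + 38.4% = 47.76%.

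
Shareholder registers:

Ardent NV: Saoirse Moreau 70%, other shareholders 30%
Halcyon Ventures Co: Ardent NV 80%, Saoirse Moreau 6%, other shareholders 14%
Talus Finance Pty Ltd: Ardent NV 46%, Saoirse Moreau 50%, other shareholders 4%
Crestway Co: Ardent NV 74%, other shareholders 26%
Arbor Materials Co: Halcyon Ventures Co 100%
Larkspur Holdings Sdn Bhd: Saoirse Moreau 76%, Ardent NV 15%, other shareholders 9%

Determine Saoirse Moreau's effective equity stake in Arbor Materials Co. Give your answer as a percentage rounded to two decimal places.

62.00%

Saoirse reaches Arbor along 2 paths.
Via Ardent → Halcyon: 70% × 80% × 100% = 56%.
Via Halcyon: 6% × 100% = 6%.
Total: 56% + 6% = 62%.
Rounded: 62.00%.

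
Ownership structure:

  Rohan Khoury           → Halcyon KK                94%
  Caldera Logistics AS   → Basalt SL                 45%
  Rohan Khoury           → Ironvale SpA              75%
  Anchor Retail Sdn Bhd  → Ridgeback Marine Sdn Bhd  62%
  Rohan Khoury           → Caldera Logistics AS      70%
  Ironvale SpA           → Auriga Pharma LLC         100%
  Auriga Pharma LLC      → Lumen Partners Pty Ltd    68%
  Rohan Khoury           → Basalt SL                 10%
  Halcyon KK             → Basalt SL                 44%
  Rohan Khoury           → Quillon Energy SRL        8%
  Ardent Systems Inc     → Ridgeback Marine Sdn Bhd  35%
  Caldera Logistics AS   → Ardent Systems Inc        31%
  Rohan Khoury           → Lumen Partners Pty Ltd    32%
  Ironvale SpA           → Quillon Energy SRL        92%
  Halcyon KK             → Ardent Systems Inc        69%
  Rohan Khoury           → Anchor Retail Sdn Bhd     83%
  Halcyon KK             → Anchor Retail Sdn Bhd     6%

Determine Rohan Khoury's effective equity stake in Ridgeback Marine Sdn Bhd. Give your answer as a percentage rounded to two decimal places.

Rohan reaches Ridgeback along 4 paths.
Via Anchor: 83% × 62% = 51.46%.
Via Halcyon → Anchor: 94% × 6% × 62% = 3.4968%.
Via Caldera → Ardent: 70% × 31% × 35% = 7.595%.
Via Halcyon → Ardent: 94% × 69% × 35% = 22.701%.
Total: 51.46% + 3.4968% + 7.595% + 22.701% = 85.2528%.
Rounded: 85.25%.

85.25%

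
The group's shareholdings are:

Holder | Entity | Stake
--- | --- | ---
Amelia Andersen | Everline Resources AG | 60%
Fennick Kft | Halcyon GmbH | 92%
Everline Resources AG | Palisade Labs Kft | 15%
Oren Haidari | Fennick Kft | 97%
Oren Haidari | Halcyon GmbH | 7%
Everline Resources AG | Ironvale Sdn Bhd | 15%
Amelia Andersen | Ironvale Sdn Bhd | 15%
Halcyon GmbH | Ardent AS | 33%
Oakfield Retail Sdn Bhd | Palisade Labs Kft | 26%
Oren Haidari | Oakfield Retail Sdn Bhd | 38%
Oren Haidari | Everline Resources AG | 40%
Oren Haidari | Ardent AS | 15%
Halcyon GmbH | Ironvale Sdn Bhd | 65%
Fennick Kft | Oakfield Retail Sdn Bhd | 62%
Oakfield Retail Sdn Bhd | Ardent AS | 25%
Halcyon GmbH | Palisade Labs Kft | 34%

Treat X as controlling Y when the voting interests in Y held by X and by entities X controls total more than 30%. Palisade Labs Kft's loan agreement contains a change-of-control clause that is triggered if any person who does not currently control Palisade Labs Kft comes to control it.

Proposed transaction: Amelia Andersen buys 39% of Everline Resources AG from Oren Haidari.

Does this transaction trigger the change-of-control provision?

No

The purchase adds only to Amelia's holdings (Oren's stake shrinks), so Amelia is the only person who could newly come to control Palisade.
Amelia holds 60% of Everline, so Amelia controls Everline.
In Palisade, Amelia's side holds only 15%, not > 30%.
So before the transaction, Amelia does not control Palisade.
After the purchase, Amelia's direct stake in Everline rises to 60% + 39% = 99%, and Oren's stake falls to 1%.
Amelia holds 99% of Everline, so Amelia controls Everline.
After the transaction, Amelia's side holds 15% of Palisade, not > 30%, so Amelia still does not control Palisade.
No new person acquires control, so the clause is not triggered.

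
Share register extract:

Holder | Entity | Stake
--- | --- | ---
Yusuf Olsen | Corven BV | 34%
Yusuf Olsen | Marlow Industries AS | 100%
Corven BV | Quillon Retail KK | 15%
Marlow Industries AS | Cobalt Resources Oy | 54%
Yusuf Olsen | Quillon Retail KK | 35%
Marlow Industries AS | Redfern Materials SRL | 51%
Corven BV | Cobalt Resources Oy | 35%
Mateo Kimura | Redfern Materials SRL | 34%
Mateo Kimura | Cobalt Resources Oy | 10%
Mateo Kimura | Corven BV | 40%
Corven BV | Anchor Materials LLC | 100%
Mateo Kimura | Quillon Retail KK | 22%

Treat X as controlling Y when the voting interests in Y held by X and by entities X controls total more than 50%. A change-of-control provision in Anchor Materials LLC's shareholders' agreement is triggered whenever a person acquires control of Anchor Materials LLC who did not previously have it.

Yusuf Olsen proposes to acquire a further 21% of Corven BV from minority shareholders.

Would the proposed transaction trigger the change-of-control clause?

Yes

The purchase changes only Yusuf's holdings, so Yusuf is the only person who could newly come to control Anchor.
Yusuf holds 100% of Marlow, so Yusuf controls Marlow.
Marlow holds 54% of Cobalt, so Yusuf controls Cobalt.
Marlow holds 51% of Redfern, so Yusuf controls Redfern.
Neither Yusuf nor any entity Yusuf controls holds any voting interest in Anchor.
So before the transaction, Yusuf does not control Anchor.
After the purchase, Yusuf's direct stake in Corven rises to 34% + 21% = 55%.
Yusuf holds 55% of Corven, so Yusuf controls Corven.
Corven holds 100% of Anchor, so Yusuf controls Anchor.
Yusuf did not control Anchor before and does after, so the clause is triggered.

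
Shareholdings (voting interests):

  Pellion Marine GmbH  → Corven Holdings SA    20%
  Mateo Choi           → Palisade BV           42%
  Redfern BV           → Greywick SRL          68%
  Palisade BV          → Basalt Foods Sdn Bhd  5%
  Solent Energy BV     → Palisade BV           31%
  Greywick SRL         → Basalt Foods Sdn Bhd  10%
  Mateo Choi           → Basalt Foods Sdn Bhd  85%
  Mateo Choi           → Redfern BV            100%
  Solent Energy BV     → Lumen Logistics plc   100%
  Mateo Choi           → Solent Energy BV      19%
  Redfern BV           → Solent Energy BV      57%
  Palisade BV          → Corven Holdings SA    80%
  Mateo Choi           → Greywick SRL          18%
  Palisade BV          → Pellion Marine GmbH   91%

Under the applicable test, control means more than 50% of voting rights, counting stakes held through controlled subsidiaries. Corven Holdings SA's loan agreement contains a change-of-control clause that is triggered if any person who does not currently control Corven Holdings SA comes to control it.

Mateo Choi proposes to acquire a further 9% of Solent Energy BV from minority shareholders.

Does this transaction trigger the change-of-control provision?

No

The purchase changes only Mateo's holdings, so Mateo is the only person who could newly come to control Corven.
Mateo holds 100% of Redfern, so Mateo controls Redfern.
Mateo and Redfern together hold 19% + 57% = 76% of Solent, so Mateo controls Solent.
Solent and Mateo together hold 31% + 42% = 73% of Palisade, so Mateo controls Palisade.
Palisade holds 91% of Pellion, so Mateo controls Pellion.
Palisade and Pellion together hold 80% + 20% = 100% of Corven, so Mateo controls Corven.
So Mateo already controls Corven before the transaction.
After the purchase, Mateo's direct stake in Solent rises to 19% + 9% = 28%.
Mateo controlled Corven already, so this is not a new person acquiring control; every other person's position is unchanged or reduced.
No new person acquires control, so the clause is not triggered.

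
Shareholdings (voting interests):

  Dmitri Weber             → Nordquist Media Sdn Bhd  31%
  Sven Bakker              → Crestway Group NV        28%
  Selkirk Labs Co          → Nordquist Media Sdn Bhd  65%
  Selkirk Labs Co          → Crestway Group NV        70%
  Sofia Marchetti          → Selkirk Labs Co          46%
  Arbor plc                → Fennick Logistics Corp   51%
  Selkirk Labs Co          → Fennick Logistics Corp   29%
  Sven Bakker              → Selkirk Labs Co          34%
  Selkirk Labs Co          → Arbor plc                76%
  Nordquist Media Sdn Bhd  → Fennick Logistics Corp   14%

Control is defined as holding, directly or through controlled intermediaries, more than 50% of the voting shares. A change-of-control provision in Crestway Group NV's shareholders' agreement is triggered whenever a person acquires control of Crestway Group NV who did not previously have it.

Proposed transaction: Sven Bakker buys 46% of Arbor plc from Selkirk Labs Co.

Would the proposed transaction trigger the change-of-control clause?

No

The purchase adds only to Sven's holdings (Selkirk's stake shrinks), so Sven is the only person who could newly come to control Crestway.
Sven's largest direct stake is 34% in Selkirk, which does not meet the threshold, so Sven controls no company.
In Crestway, Sven's side holds only 28%, not > 50%.
So before the transaction, Sven does not control Crestway.
After the purchase, Sven holds 46% of Arbor directly, and Selkirk's stake falls to 30%.
Sven's side now holds 46% of Arbor, not > 50%, so Sven still does not control Arbor.
After the transaction, Sven's side holds 28% of Crestway, not > 50%, so Sven still does not control Crestway.
No new person acquires control, so the clause is not triggered.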